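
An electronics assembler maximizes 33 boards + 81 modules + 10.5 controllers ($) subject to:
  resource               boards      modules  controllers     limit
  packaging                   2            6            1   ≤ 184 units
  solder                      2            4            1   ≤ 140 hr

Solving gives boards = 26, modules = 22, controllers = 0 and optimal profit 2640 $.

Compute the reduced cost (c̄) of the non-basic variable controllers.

-6

Both packaging and solder are binding at x*.
From A_Bᵀ y = c: 2·y_packaging + 2·y_solder = 33; 6·y_packaging + 4·y_solder = 81.
Solving: y_packaging = 7.5, y_solder = 9.
Reduced cost of controllers: c₃ − yᵀa₃ = 10.5 − (7.5·1 + 9·1) = 10.5 − 16.5 = -6.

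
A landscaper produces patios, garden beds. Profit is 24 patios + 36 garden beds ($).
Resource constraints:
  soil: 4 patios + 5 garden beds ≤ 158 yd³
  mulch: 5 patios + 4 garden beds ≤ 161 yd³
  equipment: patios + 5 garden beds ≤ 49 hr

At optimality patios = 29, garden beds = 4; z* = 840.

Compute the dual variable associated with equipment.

4

Binding: mulch and equipment. Non-binding: soil (22 unused).
Slack constraints have shadow price 0 (complementary slackness).
Dual feasibility on the basic columns requires 5·y_mulch + 1·y_equipment = 24, 4·y_mulch + 5·y_equipment = 36.
Solving: y_mulch = 4, y_equipment = 4.
Shadow price of equipment = 4.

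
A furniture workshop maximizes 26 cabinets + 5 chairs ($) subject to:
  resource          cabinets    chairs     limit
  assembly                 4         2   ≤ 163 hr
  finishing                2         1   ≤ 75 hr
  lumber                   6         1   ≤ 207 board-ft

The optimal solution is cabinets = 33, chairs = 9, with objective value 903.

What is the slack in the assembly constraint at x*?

assembly used = 4·33 + 2·9 = 150; slack = 163 − 150 = 13.

13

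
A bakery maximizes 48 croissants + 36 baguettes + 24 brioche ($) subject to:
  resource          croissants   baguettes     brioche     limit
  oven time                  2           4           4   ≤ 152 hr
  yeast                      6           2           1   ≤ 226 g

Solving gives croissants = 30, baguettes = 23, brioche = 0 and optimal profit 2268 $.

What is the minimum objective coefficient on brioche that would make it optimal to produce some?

30

At the optimum: oven time uses 152 of 152 (binding); yeast uses 226 of 226 (binding).
The binding rows give the dual system: 2·y_oven time + 6·y_yeast = 48 and 4·y_oven time + 2·y_yeast = 36.
Solving: y_oven time = 6, y_yeast = 6.
brioche enters the basis when its profit ≥ yᵀa₃ = 6·4 + 6·1 = 30.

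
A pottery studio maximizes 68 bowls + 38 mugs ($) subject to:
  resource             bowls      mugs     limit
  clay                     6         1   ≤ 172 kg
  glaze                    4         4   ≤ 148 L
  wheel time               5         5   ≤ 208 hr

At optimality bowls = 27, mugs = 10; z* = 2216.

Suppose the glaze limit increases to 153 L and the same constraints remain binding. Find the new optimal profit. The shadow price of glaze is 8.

Δb = 5, so new z* = 2216 + (8)·(5) = 2216 + 40 = 2256.

2256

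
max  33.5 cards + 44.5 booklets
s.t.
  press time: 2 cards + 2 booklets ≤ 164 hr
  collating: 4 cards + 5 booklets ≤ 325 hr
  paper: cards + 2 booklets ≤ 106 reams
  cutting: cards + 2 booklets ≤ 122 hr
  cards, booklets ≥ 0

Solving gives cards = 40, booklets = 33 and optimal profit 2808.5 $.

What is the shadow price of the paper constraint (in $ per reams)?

Binding: collating and paper. Non-binding: press time (18 unused), cutting (16 unused).
Since press time, cutting are not tight, their duals are 0.
Dual feasibility on the basic columns requires 4·y_collating + 1·y_paper = 33.5, 5·y_collating + 2·y_paper = 44.5.
→ y_collating = 7.5 and y_paper = 3.5.
Shadow price of paper = 3.5.

3.5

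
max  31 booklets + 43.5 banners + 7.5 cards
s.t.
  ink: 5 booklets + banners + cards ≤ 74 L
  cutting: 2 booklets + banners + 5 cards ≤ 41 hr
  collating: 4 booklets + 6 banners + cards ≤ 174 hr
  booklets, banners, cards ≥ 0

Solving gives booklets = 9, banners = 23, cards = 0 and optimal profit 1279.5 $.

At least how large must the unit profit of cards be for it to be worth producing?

14.5

Binding: cutting and collating. Non-binding: ink (6 unused).
Since ink is not tight, its dual is 0.
From A_Bᵀ y = c: 2·y_cutting + 4·y_collating = 31; 1·y_cutting + 6·y_collating = 43.5.
Solving: y_cutting = 1.5, y_collating = 7.
cards enters the basis when its profit ≥ yᵀa₃ = 1.5·5 + 7·1 = 14.5.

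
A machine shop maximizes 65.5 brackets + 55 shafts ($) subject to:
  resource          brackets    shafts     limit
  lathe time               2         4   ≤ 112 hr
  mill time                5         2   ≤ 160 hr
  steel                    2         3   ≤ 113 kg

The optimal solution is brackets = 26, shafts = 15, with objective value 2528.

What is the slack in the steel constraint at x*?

16

steel used = 2·26 + 3·15 = 97; slack = 113 − 97 = 16.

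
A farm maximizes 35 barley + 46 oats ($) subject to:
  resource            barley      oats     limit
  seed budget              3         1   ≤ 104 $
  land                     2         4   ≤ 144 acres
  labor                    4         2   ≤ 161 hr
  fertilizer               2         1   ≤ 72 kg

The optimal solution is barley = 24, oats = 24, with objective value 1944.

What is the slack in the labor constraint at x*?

17

labor used = 4·24 + 2·24 = 144; slack = 161 − 144 = 17.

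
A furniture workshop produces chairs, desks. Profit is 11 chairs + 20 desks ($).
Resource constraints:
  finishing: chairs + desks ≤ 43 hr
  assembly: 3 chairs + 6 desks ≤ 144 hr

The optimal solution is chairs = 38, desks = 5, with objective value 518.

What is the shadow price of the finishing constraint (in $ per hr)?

2

At the optimum: finishing uses 43 of 43 (binding); assembly uses 144 of 144 (binding).
The binding rows give the dual system: 1·y_finishing + 3·y_assembly = 11 and 1·y_finishing + 6·y_assembly = 20.
Solving: y_finishing = 2, y_assembly = 3.
Shadow price of finishing = 2.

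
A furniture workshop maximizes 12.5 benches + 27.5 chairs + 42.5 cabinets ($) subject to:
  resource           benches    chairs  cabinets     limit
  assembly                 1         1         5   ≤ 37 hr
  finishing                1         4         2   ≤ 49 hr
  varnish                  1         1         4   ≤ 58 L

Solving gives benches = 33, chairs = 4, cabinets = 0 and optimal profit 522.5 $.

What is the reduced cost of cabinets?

-5

Binding: assembly and finishing. Non-binding: varnish (21 unused).
By complementary slackness, y = 0 for the non-binding constraint.
Dual feasibility on the basic columns requires 1·y_assembly + 1·y_finishing = 12.5, 1·y_assembly + 4·y_finishing = 27.5.
Solving: y_assembly = 7.5, y_finishing = 5.
Reduced cost of cabinets: c₃ − yᵀa₃ = 42.5 − (7.5·5 + 5·2) = 42.5 − 47.5 = -5.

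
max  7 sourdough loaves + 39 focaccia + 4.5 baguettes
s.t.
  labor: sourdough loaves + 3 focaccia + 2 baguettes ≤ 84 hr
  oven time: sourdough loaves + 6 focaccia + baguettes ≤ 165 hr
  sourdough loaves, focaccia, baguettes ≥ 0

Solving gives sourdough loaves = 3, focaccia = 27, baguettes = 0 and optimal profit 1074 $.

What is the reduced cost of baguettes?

-3.5

Both labor and oven time are binding at x*.
Dual feasibility on the basic columns requires 1·y_labor + 1·y_oven time = 7, 3·y_labor + 6·y_oven time = 39.
This yields shadow prices y_labor = 1, y_oven time = 6.
Reduced cost of baguettes: c₃ − yᵀa₃ = 4.5 − (1·2 + 6·1) = 4.5 − 8 = -3.5.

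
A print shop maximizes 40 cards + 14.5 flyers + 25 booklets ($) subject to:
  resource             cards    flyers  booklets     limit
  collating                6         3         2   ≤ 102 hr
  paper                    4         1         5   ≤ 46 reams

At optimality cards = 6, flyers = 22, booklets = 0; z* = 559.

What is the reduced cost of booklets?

-8.5

At the optimum: collating uses 102 of 102 (binding); paper uses 46 of 46 (binding).
The binding rows give the dual system: 6·y_collating + 4·y_paper = 40 and 3·y_collating + 1·y_paper = 14.5.
Solving: y_collating = 3, y_paper = 5.5.
Reduced cost of booklets: c₃ − yᵀa₃ = 25 − (3·2 + 5.5·5) = 25 − 33.5 = -8.5.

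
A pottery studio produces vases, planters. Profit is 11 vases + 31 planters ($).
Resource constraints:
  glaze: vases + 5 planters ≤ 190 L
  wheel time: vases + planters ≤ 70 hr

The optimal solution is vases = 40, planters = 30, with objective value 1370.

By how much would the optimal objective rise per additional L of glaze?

Check each constraint at x*: glaze 190/190 (tight); wheel time 70/70 (tight).
Dual feasibility on the basic columns requires 1·y_glaze + 1·y_wheel time = 11, 5·y_glaze + 1·y_wheel time = 31.
This yields shadow prices y_glaze = 5, y_wheel time = 6.
Shadow price of glaze = 5.

5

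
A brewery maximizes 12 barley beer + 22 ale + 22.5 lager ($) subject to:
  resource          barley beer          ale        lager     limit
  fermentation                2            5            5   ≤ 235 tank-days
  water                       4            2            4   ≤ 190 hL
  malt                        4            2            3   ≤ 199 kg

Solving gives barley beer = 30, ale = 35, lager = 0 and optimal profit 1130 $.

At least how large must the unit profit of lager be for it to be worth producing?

24

Check each constraint at x*: fermentation 235/235 (tight); water 190/190 (tight); malt 190/199 (slack 9).
Slack constraints have shadow price 0 (complementary slackness).
The binding rows give the dual system: 2·y_fermentation + 4·y_water = 12 and 5·y_fermentation + 2·y_water = 22.
Solving: y_fermentation = 4, y_water = 1.
lager enters the basis when its profit ≥ yᵀa₃ = 4·5 + 1·4 = 24.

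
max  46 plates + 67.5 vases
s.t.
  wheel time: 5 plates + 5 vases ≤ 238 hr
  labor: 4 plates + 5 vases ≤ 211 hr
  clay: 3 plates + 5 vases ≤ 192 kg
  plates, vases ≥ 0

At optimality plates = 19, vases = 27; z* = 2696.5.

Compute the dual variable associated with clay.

Check each constraint at x*: wheel time 230/238 (slack 8); labor 211/211 (tight); clay 192/192 (tight).
By complementary slackness, y = 0 for the non-binding constraint.
Dual feasibility on the basic columns requires 4·y_labor + 3·y_clay = 46, 5·y_labor + 5·y_clay = 67.5.
Solving: y_labor = 5.5, y_clay = 8.
Shadow price of clay = 8.

8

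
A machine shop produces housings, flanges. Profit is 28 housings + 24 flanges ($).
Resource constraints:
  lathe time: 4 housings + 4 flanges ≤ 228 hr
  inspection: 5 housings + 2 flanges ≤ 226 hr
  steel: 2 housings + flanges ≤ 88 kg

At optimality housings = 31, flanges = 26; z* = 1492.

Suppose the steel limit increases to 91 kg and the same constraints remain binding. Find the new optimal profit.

Binding: lathe time and steel. Non-binding: inspection (19 unused).
Slack constraints have shadow price 0 (complementary slackness).
From A_Bᵀ y = c: 4·y_lathe time + 2·y_steel = 28; 4·y_lathe time + 1·y_steel = 24.
This yields shadow prices y_lathe time = 5, y_steel = 4.
Δz = y_steel·Δb = 4 × (3) = 12, so new z* = 1492 + 12 = 1504.

1504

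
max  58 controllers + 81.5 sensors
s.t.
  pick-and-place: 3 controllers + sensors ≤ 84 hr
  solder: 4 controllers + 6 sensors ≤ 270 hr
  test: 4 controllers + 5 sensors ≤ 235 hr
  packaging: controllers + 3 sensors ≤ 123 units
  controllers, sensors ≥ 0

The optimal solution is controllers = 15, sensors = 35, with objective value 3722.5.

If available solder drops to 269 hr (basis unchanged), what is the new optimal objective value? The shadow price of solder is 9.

Δb = -1, so new z* = 3722.5 + (9)·(-1) = 3722.5 − 9 = 3713.5.

3713.5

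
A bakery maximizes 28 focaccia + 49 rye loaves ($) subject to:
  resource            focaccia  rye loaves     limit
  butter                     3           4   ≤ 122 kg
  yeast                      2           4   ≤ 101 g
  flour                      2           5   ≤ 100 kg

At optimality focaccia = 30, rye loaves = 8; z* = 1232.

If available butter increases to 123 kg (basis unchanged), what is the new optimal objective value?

At the optimum: butter uses 122 of 122 (binding); yeast uses 92 of 101 (slack = 9); flour uses 100 of 100 (binding).
Since yeast is not tight, its dual is 0.
Dual feasibility on the basic columns requires 3·y_butter + 2·y_flour = 28, 4·y_butter + 5·y_flour = 49.
Solving: y_butter = 6, y_flour = 5.
Δz = y_butter·Δb = 6 × (1) = 6, so new z* = 1232 + 6 = 1238.

1238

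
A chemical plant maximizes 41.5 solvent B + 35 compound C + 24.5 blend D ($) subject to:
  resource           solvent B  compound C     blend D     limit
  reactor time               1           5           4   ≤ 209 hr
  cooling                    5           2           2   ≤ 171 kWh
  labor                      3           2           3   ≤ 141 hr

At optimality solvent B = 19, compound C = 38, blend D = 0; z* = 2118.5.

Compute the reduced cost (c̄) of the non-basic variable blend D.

-6.5

Binding: reactor time and cooling. Non-binding: labor (8 unused).
Since labor is not tight, its dual is 0.
From A_Bᵀ y = c: 1·y_reactor time + 5·y_cooling = 41.5; 5·y_reactor time + 2·y_cooling = 35.
Solving: y_reactor time = 4, y_cooling = 7.5.
Reduced cost of blend D: c₃ − yᵀa₃ = 24.5 − (4·4 + 7.5·2) = 24.5 − 31 = -6.5.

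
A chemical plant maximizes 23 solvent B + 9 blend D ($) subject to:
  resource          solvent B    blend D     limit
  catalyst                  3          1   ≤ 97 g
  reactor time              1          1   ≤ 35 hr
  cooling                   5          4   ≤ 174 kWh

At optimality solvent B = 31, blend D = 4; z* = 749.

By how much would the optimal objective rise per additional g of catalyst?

Binding: catalyst and reactor time. Non-binding: cooling (3 unused).
Since cooling is not tight, its dual is 0.
The binding rows give the dual system: 3·y_catalyst + 1·y_reactor time = 23 and 1·y_catalyst + 1·y_reactor time = 9.
This yields shadow prices y_catalyst = 7, y_reactor time = 2.
Shadow price of catalyst = 7.

7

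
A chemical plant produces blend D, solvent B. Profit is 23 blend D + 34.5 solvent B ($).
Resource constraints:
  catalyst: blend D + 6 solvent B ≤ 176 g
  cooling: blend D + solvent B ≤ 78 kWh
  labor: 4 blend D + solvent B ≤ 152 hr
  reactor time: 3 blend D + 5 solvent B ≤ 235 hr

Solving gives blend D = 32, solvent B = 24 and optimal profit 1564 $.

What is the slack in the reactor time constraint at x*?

reactor time used = 3·32 + 5·24 = 216; slack = 235 − 216 = 19.

19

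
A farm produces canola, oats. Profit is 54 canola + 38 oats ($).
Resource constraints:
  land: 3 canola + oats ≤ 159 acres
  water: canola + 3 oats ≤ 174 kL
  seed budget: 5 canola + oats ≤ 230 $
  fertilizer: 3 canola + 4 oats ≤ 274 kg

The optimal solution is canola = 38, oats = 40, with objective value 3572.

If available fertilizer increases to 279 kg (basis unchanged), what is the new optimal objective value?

3612

At the optimum: land uses 154 of 159 (slack = 5); water uses 158 of 174 (slack = 16); seed budget uses 230 of 230 (binding); fertilizer uses 274 of 274 (binding).
By complementary slackness, y = 0 for the non-binding constraints.
The binding rows give the dual system: 5·y_seed budget + 3·y_fertilizer = 54 and 1·y_seed budget + 4·y_fertilizer = 38.
Solving: y_seed budget = 6, y_fertilizer = 8.
Δz = y_fertilizer·Δb = 8 × (5) = 40, so new z* = 3572 + 40 = 3612.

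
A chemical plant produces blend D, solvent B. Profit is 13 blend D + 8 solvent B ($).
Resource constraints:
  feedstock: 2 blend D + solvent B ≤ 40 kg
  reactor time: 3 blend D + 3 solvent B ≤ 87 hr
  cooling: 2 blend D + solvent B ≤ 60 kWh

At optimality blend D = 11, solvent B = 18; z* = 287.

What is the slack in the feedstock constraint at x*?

0

feedstock used = 2·11 + 1·18 = 40; slack = 40 − 40 = 0.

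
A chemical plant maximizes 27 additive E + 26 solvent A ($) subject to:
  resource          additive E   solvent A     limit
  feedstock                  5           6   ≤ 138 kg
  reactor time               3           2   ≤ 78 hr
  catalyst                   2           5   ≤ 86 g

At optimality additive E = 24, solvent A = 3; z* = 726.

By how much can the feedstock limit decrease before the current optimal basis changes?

8

Binding constraints: feedstock, reactor time. The basis is B = [[5,6],[3,2]] with det -8.
Per unit decrease in feedstock, x* moves by d = (0.25, -0.375).
The basis stays optimal until solvent A reaches 0; allowable decrease = 8 kg.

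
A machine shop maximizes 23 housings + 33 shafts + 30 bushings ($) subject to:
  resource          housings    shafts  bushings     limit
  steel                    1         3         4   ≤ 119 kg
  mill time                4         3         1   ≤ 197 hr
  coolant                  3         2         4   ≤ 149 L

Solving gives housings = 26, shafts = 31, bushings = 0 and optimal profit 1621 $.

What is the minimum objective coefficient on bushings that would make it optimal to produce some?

32

Binding: steel and mill time. Non-binding: coolant (9 unused).
Slack constraints have shadow price 0 (complementary slackness).
Dual feasibility on the basic columns requires 1·y_steel + 4·y_mill time = 23, 3·y_steel + 3·y_mill time = 33.
This yields shadow prices y_steel = 7, y_mill time = 4.
bushings enters the basis when its profit ≥ yᵀa₃ = 7·4 + 4·1 = 32.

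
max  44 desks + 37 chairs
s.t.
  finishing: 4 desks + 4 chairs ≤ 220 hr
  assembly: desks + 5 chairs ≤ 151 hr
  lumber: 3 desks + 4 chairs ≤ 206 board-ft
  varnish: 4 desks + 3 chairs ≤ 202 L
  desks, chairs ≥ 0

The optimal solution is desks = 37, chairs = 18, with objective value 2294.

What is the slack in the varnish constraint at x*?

varnish used = 4·37 + 3·18 = 202; slack = 202 − 202 = 0.

0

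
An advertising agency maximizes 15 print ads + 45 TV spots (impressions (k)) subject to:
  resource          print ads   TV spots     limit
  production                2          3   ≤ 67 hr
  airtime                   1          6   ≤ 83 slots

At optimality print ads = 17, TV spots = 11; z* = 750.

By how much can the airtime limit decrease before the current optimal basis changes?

49.5

Binding constraints: production, airtime. The basis is B = [[2,3],[1,6]] with det 9.
Per unit decrease in airtime, x* moves by d = (0.3333, -0.2222).
The basis stays optimal until TV spots reaches 0; allowable decrease = 49.5 slots.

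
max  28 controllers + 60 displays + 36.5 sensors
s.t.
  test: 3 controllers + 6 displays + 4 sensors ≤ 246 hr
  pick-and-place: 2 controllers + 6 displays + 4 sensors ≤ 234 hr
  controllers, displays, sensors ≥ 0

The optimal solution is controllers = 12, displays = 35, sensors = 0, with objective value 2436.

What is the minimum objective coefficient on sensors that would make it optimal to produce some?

Both test and pick-and-place are binding at x*.
Dual feasibility on the basic columns requires 3·y_test + 2·y_pick-and-place = 28, 6·y_test + 6·y_pick-and-place = 60.
This yields shadow prices y_test = 8, y_pick-and-place = 2.
sensors enters the basis when its profit ≥ yᵀa₃ = 8·4 + 2·4 = 40.

40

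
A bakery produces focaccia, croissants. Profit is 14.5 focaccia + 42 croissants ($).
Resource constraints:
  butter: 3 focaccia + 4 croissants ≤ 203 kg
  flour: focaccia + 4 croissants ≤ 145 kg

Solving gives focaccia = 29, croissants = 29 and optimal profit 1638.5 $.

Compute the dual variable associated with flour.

8.5

Check each constraint at x*: butter 203/203 (tight); flour 145/145 (tight).
The binding rows give the dual system: 3·y_butter + 1·y_flour = 14.5 and 4·y_butter + 4·y_flour = 42.
This yields shadow prices y_butter = 2, y_flour = 8.5.
Shadow price of flour = 8.5.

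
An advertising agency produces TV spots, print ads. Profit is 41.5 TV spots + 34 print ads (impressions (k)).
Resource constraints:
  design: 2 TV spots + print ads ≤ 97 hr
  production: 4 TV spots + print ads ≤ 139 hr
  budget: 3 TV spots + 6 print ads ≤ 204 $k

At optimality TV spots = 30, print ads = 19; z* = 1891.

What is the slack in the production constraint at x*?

production used = 4·30 + 1·19 = 139; slack = 139 − 139 = 0.

0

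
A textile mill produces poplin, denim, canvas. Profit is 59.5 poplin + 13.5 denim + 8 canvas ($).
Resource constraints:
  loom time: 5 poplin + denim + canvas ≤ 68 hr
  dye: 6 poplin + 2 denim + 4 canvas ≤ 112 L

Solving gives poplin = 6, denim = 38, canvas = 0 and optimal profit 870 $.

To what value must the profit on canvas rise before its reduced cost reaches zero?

17.5

Both loom time and dye are binding at x*.
Dual feasibility on the basic columns requires 5·y_loom time + 6·y_dye = 59.5, 1·y_loom time + 2·y_dye = 13.5.
This yields shadow prices y_loom time = 9.5, y_dye = 2.
canvas enters the basis when its profit ≥ yᵀa₃ = 9.5·1 + 2·4 = 17.5.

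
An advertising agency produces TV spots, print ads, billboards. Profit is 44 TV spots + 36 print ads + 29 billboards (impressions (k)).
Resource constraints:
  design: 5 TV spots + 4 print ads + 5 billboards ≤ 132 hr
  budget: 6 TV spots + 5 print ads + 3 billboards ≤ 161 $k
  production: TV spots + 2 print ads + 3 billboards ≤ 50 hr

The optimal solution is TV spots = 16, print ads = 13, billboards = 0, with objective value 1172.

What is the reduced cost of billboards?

Check each constraint at x*: design 132/132 (tight); budget 161/161 (tight); production 42/50 (slack 8).
Slack constraints have shadow price 0 (complementary slackness).
From A_Bᵀ y = c: 5·y_design + 6·y_budget = 44; 4·y_design + 5·y_budget = 36.
Solving: y_design = 4, y_budget = 4.
Reduced cost of billboards: c₃ − yᵀa₃ = 29 − (4·5 + 4·3) = 29 − 32 = -3.

-3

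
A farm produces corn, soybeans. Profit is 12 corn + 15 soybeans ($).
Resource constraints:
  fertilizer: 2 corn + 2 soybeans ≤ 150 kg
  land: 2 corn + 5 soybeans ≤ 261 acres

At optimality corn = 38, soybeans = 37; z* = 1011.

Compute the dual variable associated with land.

Check each constraint at x*: fertilizer 150/150 (tight); land 261/261 (tight).
From A_Bᵀ y = c: 2·y_fertilizer + 2·y_land = 12; 2·y_fertilizer + 5·y_land = 15.
Solving: y_fertilizer = 5, y_land = 1.
Shadow price of land = 1.

1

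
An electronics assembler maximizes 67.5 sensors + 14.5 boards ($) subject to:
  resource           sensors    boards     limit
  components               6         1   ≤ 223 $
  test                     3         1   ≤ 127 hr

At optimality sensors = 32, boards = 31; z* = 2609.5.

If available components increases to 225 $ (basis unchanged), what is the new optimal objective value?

Both components and test are binding at x*.
Dual feasibility on the basic columns requires 6·y_components + 3·y_test = 67.5, 1·y_components + 1·y_test = 14.5.
→ y_components = 8 and y_test = 6.5.
Δz = y_components·Δb = 8 × (2) = 16, so new z* = 2609.5 + 16 = 2625.5.

2625.5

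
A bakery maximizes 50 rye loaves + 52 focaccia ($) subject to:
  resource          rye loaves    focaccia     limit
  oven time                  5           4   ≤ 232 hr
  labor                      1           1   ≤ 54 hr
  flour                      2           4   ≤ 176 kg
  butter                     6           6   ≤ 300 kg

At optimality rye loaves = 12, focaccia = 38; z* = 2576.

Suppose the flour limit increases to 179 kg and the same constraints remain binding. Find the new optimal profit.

Binding: flour and butter. Non-binding: oven time (20 unused), labor (4 unused).
Since oven time, labor are not tight, their duals are 0.
From A_Bᵀ y = c: 2·y_flour + 6·y_butter = 50; 4·y_flour + 6·y_butter = 52.
This yields shadow prices y_flour = 1, y_butter = 8.
Δz = y_flour·Δb = 1 × (3) = 3, so new z* = 2576 + 3 = 2579.

2579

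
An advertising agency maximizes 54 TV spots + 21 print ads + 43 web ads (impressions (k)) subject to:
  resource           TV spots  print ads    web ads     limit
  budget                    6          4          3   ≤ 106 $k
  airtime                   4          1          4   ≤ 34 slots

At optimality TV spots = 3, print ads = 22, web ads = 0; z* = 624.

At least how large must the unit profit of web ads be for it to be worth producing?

45

Check each constraint at x*: budget 106/106 (tight); airtime 34/34 (tight).
From A_Bᵀ y = c: 6·y_budget + 4·y_airtime = 54; 4·y_budget + 1·y_airtime = 21.
→ y_budget = 3 and y_airtime = 9.
web ads enters the basis when its profit ≥ yᵀa₃ = 3·3 + 9·4 = 45.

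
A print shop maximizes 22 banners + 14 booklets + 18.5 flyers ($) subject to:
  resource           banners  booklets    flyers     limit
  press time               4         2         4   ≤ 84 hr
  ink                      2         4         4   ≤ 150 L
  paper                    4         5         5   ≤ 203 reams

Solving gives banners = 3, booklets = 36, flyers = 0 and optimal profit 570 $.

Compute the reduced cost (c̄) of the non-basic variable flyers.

-5.5

Check each constraint at x*: press time 84/84 (tight); ink 150/150 (tight); paper 192/203 (slack 11).
By complementary slackness, y = 0 for the non-binding constraint.
Dual feasibility on the basic columns requires 4·y_press time + 2·y_ink = 22, 2·y_press time + 4·y_ink = 14.
This yields shadow prices y_press time = 5, y_ink = 1.
Reduced cost of flyers: c₃ − yᵀa₃ = 18.5 − (5·4 + 1·4) = 18.5 − 24 = -5.5.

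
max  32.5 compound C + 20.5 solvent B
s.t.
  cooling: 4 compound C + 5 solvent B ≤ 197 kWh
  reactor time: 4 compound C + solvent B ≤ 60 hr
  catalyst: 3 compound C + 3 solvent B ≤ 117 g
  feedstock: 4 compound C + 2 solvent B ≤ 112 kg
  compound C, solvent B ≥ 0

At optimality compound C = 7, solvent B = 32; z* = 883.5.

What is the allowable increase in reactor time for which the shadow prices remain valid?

30

Binding constraints: reactor time, catalyst. The basis is B = [[4,1],[3,3]] with det 9.
Per unit increase in reactor time, x* moves by d = (0.3333, -0.3333).
The basis stays optimal until feedstock becomes binding; allowable increase = 30 hr.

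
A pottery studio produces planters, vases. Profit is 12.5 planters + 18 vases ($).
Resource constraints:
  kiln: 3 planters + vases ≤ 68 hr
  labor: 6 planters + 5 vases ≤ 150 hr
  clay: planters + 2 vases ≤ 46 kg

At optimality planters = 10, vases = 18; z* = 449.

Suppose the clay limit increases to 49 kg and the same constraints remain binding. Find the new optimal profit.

Check each constraint at x*: kiln 48/68 (slack 20); labor 150/150 (tight); clay 46/46 (tight).
By complementary slackness, y = 0 for the non-binding constraint.
Dual feasibility on the basic columns requires 6·y_labor + 1·y_clay = 12.5, 5·y_labor + 2·y_clay = 18.
→ y_labor = 1 and y_clay = 6.5.
Δz = y_clay·Δb = 6.5 × (3) = 19.5, so new z* = 449 + 19.5 = 468.5.

468.5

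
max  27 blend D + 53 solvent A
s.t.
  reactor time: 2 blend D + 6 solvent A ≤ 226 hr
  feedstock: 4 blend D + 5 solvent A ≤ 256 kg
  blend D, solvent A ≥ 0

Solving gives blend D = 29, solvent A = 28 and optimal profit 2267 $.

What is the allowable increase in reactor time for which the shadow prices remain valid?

81.2

Binding constraints: reactor time, feedstock. The basis is B = [[2,6],[4,5]] with det -14.
Per unit increase in reactor time, x* moves by d = (-0.3571, 0.2857).
The basis stays optimal until blend D reaches 0; allowable increase = 81.2 hr.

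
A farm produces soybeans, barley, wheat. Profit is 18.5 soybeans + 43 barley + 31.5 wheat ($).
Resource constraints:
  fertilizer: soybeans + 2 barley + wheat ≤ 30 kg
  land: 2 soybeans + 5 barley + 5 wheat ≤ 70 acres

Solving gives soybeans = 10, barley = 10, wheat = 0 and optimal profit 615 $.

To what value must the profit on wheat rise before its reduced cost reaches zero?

36.5

At the optimum: fertilizer uses 30 of 30 (binding); land uses 70 of 70 (binding).
Dual feasibility on the basic columns requires 1·y_fertilizer + 2·y_land = 18.5, 2·y_fertilizer + 5·y_land = 43.
Solving: y_fertilizer = 6.5, y_land = 6.
wheat enters the basis when its profit ≥ yᵀa₃ = 6.5·1 + 6·5 = 36.5.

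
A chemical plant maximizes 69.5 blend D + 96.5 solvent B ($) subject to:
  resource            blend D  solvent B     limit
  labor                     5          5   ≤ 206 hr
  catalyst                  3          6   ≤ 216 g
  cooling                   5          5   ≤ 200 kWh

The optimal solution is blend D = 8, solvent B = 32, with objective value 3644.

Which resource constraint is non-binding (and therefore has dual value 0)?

labor

labor: 200/206 (slack 6)
catalyst: 216/216 (binding)
cooling: 200/200 (binding)
By complementary slackness, a constraint with positive slack has shadow price 0 → labor.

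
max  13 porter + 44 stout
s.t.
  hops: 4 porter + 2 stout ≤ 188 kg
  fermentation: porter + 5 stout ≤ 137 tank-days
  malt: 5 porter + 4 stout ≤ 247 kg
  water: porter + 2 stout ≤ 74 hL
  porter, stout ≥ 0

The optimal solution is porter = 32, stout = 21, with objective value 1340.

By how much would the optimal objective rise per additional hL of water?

7

At the optimum: hops uses 170 of 188 (slack = 18); fermentation uses 137 of 137 (binding); malt uses 244 of 247 (slack = 3); water uses 74 of 74 (binding).
By complementary slackness, y = 0 for the non-binding constraints.
Dual feasibility on the basic columns requires 1·y_fermentation + 1·y_water = 13, 5·y_fermentation + 2·y_water = 44.
Solving: y_fermentation = 6, y_water = 7.
Shadow price of water = 7.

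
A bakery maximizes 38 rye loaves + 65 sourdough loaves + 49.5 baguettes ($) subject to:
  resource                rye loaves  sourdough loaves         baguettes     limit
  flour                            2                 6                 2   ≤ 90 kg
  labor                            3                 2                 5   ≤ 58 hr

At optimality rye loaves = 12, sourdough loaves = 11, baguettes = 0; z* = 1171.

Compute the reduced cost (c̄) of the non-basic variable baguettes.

-2.5

Check each constraint at x*: flour 90/90 (tight); labor 58/58 (tight).
From A_Bᵀ y = c: 2·y_flour + 3·y_labor = 38; 6·y_flour + 2·y_labor = 65.
This yields shadow prices y_flour = 8.5, y_labor = 7.
Reduced cost of baguettes: c₃ − yᵀa₃ = 49.5 − (8.5·2 + 7·5) = 49.5 − 52 = -2.5.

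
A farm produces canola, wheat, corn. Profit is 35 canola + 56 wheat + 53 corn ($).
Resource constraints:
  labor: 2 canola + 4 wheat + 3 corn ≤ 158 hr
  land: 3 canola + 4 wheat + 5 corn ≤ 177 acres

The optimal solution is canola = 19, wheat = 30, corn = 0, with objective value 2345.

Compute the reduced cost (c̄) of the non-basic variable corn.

-3

Check each constraint at x*: labor 158/158 (tight); land 177/177 (tight).
The binding rows give the dual system: 2·y_labor + 3·y_land = 35 and 4·y_labor + 4·y_land = 56.
→ y_labor = 7 and y_land = 7.
Reduced cost of corn: c₃ − yᵀa₃ = 53 − (7·3 + 7·5) = 53 − 56 = -3.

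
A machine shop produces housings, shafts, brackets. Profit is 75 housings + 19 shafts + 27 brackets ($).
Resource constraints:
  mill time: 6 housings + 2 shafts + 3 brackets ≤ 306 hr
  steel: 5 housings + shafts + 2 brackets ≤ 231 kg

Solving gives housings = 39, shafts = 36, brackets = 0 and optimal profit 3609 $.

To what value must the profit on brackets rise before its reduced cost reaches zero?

33

Check each constraint at x*: mill time 306/306 (tight); steel 231/231 (tight).
From A_Bᵀ y = c: 6·y_mill time + 5·y_steel = 75; 2·y_mill time + 1·y_steel = 19.
→ y_mill time = 5 and y_steel = 9.
brackets enters the basis when its profit ≥ yᵀa₃ = 5·3 + 9·2 = 33.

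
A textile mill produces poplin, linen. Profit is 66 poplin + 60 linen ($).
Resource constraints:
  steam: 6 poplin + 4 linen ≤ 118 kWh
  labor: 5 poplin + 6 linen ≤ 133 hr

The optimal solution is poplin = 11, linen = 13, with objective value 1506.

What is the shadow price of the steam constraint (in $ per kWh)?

6

Check each constraint at x*: steam 118/118 (tight); labor 133/133 (tight).
The binding rows give the dual system: 6·y_steam + 5·y_labor = 66 and 4·y_steam + 6·y_labor = 60.
Solving: y_steam = 6, y_labor = 6.
Shadow price of steam = 6.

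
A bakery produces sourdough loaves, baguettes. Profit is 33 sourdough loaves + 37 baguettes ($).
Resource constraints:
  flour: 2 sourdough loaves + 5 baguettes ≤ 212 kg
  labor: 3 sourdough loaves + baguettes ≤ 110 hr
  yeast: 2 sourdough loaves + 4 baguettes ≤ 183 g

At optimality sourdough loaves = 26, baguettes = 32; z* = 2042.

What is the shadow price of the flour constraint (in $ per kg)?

Binding: flour and labor. Non-binding: yeast (3 unused).
Since yeast is not tight, its dual is 0.
The binding rows give the dual system: 2·y_flour + 3·y_labor = 33 and 5·y_flour + 1·y_labor = 37.
Solving: y_flour = 6, y_labor = 7.
Shadow price of flour = 6.

6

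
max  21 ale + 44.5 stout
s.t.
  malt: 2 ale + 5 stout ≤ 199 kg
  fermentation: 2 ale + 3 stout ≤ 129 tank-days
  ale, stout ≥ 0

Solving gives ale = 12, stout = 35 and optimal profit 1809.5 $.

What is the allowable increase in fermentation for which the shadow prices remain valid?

Binding constraints: malt, fermentation. The basis is B = [[2,5],[2,3]] with det -4.
Per unit increase in fermentation, x* moves by d = (1.25, -0.5).
The basis stays optimal until stout reaches 0; allowable increase = 70 tank-days.

70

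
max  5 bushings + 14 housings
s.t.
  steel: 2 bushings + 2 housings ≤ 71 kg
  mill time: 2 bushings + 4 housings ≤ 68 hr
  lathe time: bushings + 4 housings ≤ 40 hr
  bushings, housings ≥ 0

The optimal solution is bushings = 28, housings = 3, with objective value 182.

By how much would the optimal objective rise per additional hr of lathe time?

At the optimum: steel uses 62 of 71 (slack = 9); mill time uses 68 of 68 (binding); lathe time uses 40 of 40 (binding).
Slack constraints have shadow price 0 (complementary slackness).
Dual feasibility on the basic columns requires 2·y_mill time + 1·y_lathe time = 5, 4·y_mill time + 4·y_lathe time = 14.
→ y_mill time = 1.5 and y_lathe time = 2.
Shadow price of lathe time = 2.

2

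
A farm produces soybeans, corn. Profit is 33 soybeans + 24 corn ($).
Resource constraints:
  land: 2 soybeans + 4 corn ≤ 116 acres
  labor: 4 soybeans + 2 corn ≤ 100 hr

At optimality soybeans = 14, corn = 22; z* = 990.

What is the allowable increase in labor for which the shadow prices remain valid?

132

Binding constraints: land, labor. The basis is B = [[2,4],[4,2]] with det -12.
Per unit increase in labor, x* moves by d = (0.3333, -0.1667).
The basis stays optimal until corn reaches 0; allowable increase = 132 hr.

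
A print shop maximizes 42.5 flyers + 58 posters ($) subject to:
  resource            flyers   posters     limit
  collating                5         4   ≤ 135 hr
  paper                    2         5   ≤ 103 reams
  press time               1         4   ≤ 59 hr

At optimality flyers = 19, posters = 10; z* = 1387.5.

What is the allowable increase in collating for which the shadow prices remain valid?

80

Binding constraints: collating, press time. The basis is B = [[5,4],[1,4]] with det 16.
Per unit increase in collating, x* moves by d = (0.25, -0.0625).
The basis stays optimal until paper becomes binding; allowable increase = 80 hr.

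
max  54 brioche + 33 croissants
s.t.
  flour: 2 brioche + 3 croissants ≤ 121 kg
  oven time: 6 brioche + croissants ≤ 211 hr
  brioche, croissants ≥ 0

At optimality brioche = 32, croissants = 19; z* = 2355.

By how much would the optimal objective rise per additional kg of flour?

At the optimum: flour uses 121 of 121 (binding); oven time uses 211 of 211 (binding).
Dual feasibility on the basic columns requires 2·y_flour + 6·y_oven time = 54, 3·y_flour + 1·y_oven time = 33.
This yields shadow prices y_flour = 9, y_oven time = 6.
Shadow price of flour = 9.

9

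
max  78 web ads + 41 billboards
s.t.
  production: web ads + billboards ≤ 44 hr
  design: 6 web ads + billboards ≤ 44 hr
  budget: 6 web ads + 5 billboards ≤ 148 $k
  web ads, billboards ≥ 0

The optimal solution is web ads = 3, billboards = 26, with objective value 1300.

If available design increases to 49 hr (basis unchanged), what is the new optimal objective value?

Check each constraint at x*: production 29/44 (slack 15); design 44/44 (tight); budget 148/148 (tight).
By complementary slackness, y = 0 for the non-binding constraint.
Dual feasibility on the basic columns requires 6·y_design + 6·y_budget = 78, 1·y_design + 5·y_budget = 41.
Solving: y_design = 6, y_budget = 7.
Δz = y_design·Δb = 6 × (5) = 30, so new z* = 1300 + 30 = 1330.

1330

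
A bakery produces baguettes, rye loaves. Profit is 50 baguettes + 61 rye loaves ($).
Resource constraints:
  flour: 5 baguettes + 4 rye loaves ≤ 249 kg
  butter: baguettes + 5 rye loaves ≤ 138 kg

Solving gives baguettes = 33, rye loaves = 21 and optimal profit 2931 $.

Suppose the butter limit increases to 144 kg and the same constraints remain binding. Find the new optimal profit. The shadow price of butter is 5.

Δb = 6, so new z* = 2931 + (5)·(6) = 2931 + 30 = 2961.

2961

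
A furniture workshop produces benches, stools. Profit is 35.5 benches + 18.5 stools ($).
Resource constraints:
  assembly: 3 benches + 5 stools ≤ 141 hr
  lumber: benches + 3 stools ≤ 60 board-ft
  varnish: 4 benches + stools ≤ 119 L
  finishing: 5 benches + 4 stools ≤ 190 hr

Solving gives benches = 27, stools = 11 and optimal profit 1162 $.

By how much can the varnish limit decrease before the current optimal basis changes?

99

Binding constraints: lumber, varnish. The basis is B = [[1,3],[4,1]] with det -11.
Per unit decrease in varnish, x* moves by d = (-0.2727, 0.0909).
The basis stays optimal until benches reaches 0; allowable decrease = 99 L.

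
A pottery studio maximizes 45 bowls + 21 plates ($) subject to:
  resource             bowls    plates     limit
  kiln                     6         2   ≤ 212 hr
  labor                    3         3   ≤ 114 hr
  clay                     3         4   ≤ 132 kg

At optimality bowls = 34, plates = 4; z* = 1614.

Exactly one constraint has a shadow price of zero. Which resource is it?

clay

kiln: 212/212 (binding)
labor: 114/114 (binding)
clay: 118/132 (slack 14)
By complementary slackness, a constraint with positive slack has shadow price 0 → clay.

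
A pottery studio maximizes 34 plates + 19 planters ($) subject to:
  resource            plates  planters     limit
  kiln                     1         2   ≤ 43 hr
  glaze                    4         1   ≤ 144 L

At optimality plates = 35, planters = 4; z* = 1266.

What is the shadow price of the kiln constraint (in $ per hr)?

At the optimum: kiln uses 43 of 43 (binding); glaze uses 144 of 144 (binding).
Dual feasibility on the basic columns requires 1·y_kiln + 4·y_glaze = 34, 2·y_kiln + 1·y_glaze = 19.
This yields shadow prices y_kiln = 6, y_glaze = 7.
Shadow price of kiln = 6.

6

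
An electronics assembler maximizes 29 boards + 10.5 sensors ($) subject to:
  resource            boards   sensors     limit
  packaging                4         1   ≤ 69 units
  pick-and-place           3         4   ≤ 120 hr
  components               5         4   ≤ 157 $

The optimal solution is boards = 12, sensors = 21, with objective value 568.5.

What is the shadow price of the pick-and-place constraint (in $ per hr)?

1

Binding: packaging and pick-and-place. Non-binding: components (13 unused).
Slack constraints have shadow price 0 (complementary slackness).
Dual feasibility on the basic columns requires 4·y_packaging + 3·y_pick-and-place = 29, 1·y_packaging + 4·y_pick-and-place = 10.5.
→ y_packaging = 6.5 and y_pick-and-place = 1.
Shadow price of pick-and-place = 1.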